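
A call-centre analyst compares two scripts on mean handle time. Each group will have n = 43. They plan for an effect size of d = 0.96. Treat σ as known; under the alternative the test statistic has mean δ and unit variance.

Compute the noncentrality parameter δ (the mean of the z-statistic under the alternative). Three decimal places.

δ ≈ 4.451

δ = d·√(n/2) = 0.96 × √(43/2) = 4.4513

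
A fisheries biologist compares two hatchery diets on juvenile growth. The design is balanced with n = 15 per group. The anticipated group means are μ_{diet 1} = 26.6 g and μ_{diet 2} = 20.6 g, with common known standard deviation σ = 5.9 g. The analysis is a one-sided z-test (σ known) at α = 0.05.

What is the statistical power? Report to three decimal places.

Power ≈ 0.873

Standardized effect: d = |μ_{diet 1} − μ_{diet 2}| / σ = |26.6 − 20.6| / 5.9 = 1.0169
Noncentrality parameter: λ = d·√(n/2) = 1.0169 × √(15/2) = 2.7850
Critical value for a one-sided test at α = 0.05: z_α = 1.645.
Power = Φ(λ − 1.645) = Φ(1.140) = 0.8729.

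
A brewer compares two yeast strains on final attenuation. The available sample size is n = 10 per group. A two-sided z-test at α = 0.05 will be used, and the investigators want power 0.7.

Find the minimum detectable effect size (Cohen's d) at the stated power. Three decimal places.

d ≈ 1.111

Need Φ(δ − 1.960) = 0.7, so δ = 1.960 + 0.524 = 2.484.
(Lower-tail contribution to power is negligible for δ > 0.)
δ = d·√(n/2) ⇒ d = δ/√(n/2) = 2.484/√(10/2) = 1.1110.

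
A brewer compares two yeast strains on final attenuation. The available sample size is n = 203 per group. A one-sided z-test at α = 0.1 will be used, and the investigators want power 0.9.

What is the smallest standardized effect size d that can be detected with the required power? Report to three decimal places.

Required noncentrality: δ = z_{0.1} + z_{0.10} = 1.282 + 1.282 = 2.563.
δ = d·√(n/2) ⇒ d = δ/√(n/2) = 2.563/√(203/2) = 0.2544.

d ≈ 0.254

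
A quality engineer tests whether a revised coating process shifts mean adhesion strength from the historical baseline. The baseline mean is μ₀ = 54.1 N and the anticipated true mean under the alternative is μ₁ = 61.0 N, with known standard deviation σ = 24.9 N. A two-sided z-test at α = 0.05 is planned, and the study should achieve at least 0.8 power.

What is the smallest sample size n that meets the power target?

n = 103

Standardized effect: d = |μ₁ − μ₀| / σ = |61.0 − 54.1| / 24.9 = 0.2771
Set Φ(δ − 1.960) = 0.8; then δ − 1.960 = Φ⁻¹(0.8) = 0.842, giving δ = 2.802.
(For δ > 0 the lower-tail rejection region contributes negligibly to power, so the one-term inversion is standard.)
δ = d·√n ⇒ n = (δ/d)² = (2.802 / 0.2771)² = 102.21.
Round up to the next whole unit.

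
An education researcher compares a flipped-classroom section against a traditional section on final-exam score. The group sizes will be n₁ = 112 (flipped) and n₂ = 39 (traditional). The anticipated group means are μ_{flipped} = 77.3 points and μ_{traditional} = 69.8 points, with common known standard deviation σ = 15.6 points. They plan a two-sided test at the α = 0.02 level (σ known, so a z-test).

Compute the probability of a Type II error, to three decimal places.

Standardized effect: d = |μ_{flipped} − μ_{traditional}| / σ = |77.3 − 69.8| / 15.6 = 0.4808
Noncentrality parameter: δ = d / √(1/n₁ + 1/n₂) = 0.4808 / √(1/112 + 1/39) = 2.5858
Two-sided α = 0.02 → critical value z_{0.01} = 2.326.
Power = Φ(δ − 2.326) + Φ(−δ − 2.326) = Φ(0.259) + Φ(-4.912) = 0.6023 + 0.0000 = 0.6023.
Type II error: β = 1 − power = 1 − 0.6023 = 0.3977.

β ≈ 0.398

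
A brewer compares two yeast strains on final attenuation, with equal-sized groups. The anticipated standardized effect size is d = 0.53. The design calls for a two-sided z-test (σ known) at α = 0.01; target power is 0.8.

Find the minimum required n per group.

Set Φ(δ − 2.576) = 0.8; then δ − 2.576 = Φ⁻¹(0.8) = 0.842, giving δ = 3.417.
(The Φ(−δ − z_{α/2}) term is vanishingly small for δ > 0 and is dropped in the standard sample-size formula.)
δ = d·√(n/2) ⇒ n = 2(δ/d)² = 2 × (3.417 / 0.53)² = 83.15.
Rounding up, n = 84 per group.

n = 84 per group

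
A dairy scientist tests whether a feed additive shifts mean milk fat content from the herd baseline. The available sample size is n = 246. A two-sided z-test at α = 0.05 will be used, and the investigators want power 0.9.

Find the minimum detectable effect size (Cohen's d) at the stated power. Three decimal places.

d ≈ 0.207

Required noncentrality: δ = z_{0.025} + z_{0.10} = 1.960 + 1.282 = 3.242.
(Lower-tail contribution to power is negligible for δ > 0.)
δ = d·√n ⇒ d = δ/√n = 3.242/√246 = 0.2067.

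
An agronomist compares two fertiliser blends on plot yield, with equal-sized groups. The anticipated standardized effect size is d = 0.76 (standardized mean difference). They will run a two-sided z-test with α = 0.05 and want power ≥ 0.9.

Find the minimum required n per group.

n = 37 per group

For power 0.9 need Φ(δ − z_{0.025}) = 0.9, so δ = z_{0.025} + z_{0.10} = 1.960 + 1.282 = 3.242.
(For δ > 0 the lower-tail rejection region contributes negligibly to power, so the one-term inversion is standard.)
δ = d·√(n/2) ⇒ n = 2(δ/d)² = 2 × (3.242 / 0.76)² = 36.38.
Round up to the next whole unit.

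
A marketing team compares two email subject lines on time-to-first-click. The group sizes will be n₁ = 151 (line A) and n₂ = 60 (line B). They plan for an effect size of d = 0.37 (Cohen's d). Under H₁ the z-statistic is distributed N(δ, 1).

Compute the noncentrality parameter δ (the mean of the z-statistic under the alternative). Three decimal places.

The noncentrality parameter scales effect size by the design's sample-size factor: δ = d / √(1/n₁ + 1/n₂) = 0.37 / √(1/151 + 1/60) = 2.4245

δ ≈ 2.425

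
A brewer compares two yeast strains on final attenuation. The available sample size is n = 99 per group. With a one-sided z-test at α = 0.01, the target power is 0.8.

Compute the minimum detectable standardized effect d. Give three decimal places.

d ≈ 0.450

Need Φ(δ − 2.326) = 0.8, so δ = 2.326 + 0.842 = 3.168.
δ = d·√(n/2) ⇒ d = δ/√(n/2) = 3.168/√(99/2) = 0.4503.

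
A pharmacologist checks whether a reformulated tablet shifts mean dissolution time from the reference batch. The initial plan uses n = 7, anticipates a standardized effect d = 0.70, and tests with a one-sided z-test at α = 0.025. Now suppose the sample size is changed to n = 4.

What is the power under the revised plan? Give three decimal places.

Power ≈ 0.288

With n = 4: δ = d·√n = 0.70 × √4 = 1.4000. Critical value z_{0.025} = 1.960.
Revised power = P(Z > 1.960 − δ) = Φ(-0.560) = 0.2878.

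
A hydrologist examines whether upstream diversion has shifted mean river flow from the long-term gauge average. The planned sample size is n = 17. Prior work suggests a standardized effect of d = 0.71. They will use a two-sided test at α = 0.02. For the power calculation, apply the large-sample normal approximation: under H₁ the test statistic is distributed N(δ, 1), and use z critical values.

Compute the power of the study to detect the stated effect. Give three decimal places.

Power ≈ 0.726

Noncentrality parameter: δ = d·√n = 0.71 × √17 = 2.9274
Critical value for a two-sided test at α = 0.02: z_{α/2} = 2.326.
Power = Φ(δ − 2.326) + Φ(−δ − 2.326) = Φ(0.601) + Φ(-5.254) = 0.7261 + 0.0000 = 0.7261.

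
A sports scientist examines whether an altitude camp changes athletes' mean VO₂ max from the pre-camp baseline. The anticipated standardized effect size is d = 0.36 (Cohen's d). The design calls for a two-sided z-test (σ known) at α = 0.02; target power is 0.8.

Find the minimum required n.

n = 78

For power 0.8 need Φ(δ − z_{0.01}) = 0.8, so δ = z_{0.01} + z_{0.20} = 2.326 + 0.842 = 3.168.
(The Φ(−δ − z_{α/2}) term is vanishingly small for δ > 0 and is dropped in the standard sample-size formula.)
δ = d·√n ⇒ n = (δ/d)² = (3.168 / 0.36)² = 77.44.
Rounding up, n = 78.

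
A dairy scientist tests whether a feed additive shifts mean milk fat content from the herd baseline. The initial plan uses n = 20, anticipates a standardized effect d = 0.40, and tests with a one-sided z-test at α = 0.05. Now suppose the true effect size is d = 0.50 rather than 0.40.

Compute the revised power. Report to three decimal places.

Power ≈ 0.723

With d = 0.50: δ = d·√n = 0.50 × √20 = 2.2361. Critical value z_{0.05} = 1.645.
Revised power = Φ(δ − 1.645) = Φ(0.591) = 0.7228.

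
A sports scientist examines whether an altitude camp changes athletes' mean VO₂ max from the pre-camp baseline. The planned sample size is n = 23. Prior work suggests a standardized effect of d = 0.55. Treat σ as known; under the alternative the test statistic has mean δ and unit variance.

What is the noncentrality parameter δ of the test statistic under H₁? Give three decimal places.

δ ≈ 2.638

δ = d·√n = 0.55 × √23 = 2.6377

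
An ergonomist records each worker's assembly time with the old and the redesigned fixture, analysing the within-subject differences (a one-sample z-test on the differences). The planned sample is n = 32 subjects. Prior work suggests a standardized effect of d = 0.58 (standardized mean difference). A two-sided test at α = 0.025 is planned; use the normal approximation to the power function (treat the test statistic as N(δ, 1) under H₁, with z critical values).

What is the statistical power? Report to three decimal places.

Noncentrality parameter: λ = d·√n = 0.58 × √32 = 3.2810
Two-sided α = 0.025 → critical value z_{0.0125} = 2.241.
Power = Φ(λ − 2.241) + Φ(−λ − 2.241) = Φ(1.040) + Φ(-5.522) = 0.8507 + 0.0000 = 0.8507.

Power ≈ 0.851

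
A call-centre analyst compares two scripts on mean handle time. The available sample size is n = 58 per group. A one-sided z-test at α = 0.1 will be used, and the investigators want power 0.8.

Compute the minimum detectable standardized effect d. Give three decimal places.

d ≈ 0.394

Required noncentrality: δ = z_{0.1} + z_{0.20} = 1.282 + 0.842 = 2.123.
δ = d·√(n/2) ⇒ d = δ/√(n/2) = 2.123/√(58/2) = 0.3943.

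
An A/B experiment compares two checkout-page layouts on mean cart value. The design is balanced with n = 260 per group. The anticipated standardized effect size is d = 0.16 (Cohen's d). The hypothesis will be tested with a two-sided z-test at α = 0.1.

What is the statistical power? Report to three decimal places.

Power ≈ 0.571

Noncentrality parameter: δ = d·√(n/2) = 0.16 × √(260/2) = 1.8243
Two-sided α = 0.1 → critical value z_{0.05} = 1.645.
Power = Φ(δ − 1.645) + Φ(−δ − 1.645) = Φ(0.179) + Φ(-3.469) = 0.5712 + 0.0003 = 0.5715.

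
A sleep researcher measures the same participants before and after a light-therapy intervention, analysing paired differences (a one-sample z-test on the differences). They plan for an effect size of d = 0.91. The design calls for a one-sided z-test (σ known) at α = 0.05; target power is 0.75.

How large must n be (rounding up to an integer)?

Set Φ(δ − 1.645) = 0.75; then δ − 1.645 = Φ⁻¹(0.75) = 0.674, giving δ = 2.319.
δ = d·√n ⇒ n = (δ/d)² = (2.319 / 0.91)² = 6.50.
Rounding up, n = 7.

n = 7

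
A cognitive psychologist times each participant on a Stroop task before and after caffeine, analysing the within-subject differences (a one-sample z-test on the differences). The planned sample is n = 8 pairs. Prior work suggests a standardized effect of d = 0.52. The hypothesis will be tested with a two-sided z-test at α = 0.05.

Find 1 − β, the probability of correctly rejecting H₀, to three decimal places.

Noncentrality parameter: δ = d·√n = 0.52 × √8 = 1.4708
Critical value for a two-sided test at α = 0.05: z_{α/2} = 1.960.
Power = Φ(δ − 1.960) + Φ(−δ − 1.960) = Φ(-0.489) + Φ(-3.431) = 0.3124 + 0.0003 = 0.3127.

Power ≈ 0.313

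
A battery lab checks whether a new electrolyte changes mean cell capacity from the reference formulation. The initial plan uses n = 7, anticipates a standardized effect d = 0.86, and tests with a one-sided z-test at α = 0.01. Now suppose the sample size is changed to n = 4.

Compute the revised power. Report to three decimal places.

With n = 4: δ = d·√n = 0.86 × √4 = 1.7200. Critical value z_{0.01} = 2.326.
Revised power = P(Z > 2.326 − δ) = Φ(-0.606) = 0.2721.

Power ≈ 0.272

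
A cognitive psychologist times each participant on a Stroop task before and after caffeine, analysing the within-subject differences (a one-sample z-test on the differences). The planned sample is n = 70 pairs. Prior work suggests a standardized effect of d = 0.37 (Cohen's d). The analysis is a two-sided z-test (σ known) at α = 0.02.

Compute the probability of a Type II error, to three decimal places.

Noncentrality parameter: δ = d·√n = 0.37 × √70 = 3.0956
Two-sided α = 0.02 → critical value z_{0.01} = 2.326.
Power = Φ(δ − 2.326) + Φ(−δ − 2.326) = Φ(0.769) + Φ(-5.422) = 0.7791 + 0.0000 = 0.7791.
Type II error: β = 1 − power = 1 − 0.7791 = 0.2209.

β ≈ 0.221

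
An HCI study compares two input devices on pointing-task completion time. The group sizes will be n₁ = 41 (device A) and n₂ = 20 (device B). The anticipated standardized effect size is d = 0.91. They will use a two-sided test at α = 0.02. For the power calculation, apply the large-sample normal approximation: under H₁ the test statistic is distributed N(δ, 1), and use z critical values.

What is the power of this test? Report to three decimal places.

Power ≈ 0.844

Noncentrality parameter: δ = d / √(1/n₁ + 1/n₂) = 0.91 / √(1/41 + 1/20) = 3.3364
Critical value for a two-sided test at α = 0.02: z_{α/2} = 2.326.
Power = Φ(δ − 2.326) + Φ(−δ − 2.326) = Φ(1.010) + Φ(-5.663) = 0.8438 + 0.0000 = 0.8438.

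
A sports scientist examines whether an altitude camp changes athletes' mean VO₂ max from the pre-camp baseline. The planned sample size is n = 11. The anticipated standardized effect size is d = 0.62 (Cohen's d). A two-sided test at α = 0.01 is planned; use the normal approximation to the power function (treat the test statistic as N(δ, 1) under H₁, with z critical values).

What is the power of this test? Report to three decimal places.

Noncentrality parameter: δ = d·√n = 0.62 × √11 = 2.0563
Two-sided α = 0.01 → critical value z_{0.005} = 2.576.
Power = Φ(δ − 2.576) + Φ(−δ − 2.576) = Φ(-0.520) + Φ(-4.632) = 0.3017 + 0.0000 = 0.3017.

Power ≈ 0.302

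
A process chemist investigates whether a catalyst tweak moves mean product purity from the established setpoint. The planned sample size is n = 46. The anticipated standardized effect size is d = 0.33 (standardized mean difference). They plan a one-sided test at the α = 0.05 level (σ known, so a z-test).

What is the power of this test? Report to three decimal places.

Power ≈ 0.724

Noncentrality parameter: δ = d·√n = 0.33 × √46 = 2.2382
Critical value for a one-sided test at α = 0.05: z_α = 1.645.
Power = Φ(δ − 1.645) = Φ(0.593) = 0.7235.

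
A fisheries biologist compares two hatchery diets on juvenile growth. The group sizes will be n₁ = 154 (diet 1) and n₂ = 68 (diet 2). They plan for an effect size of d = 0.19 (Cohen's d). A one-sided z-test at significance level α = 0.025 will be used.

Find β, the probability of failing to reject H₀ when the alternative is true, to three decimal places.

β ≈ 0.744

Noncentrality parameter: δ = d / √(1/n₁ + 1/n₂) = 0.19 / √(1/154 + 1/68) = 1.3049
One-sided α = 0.025 → critical value z_{0.025} = 1.960.
Power = P(Z > 1.960 − δ) = Φ(-0.655) = 0.2562.
Type II error: β = 1 − power = 1 − 0.2562 = 0.7438.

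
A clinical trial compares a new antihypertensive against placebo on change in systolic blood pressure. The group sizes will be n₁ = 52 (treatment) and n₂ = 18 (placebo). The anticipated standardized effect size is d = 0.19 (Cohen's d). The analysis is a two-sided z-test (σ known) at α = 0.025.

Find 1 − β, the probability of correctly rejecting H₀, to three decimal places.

Power ≈ 0.063

Noncentrality parameter: δ = d / √(1/n₁ + 1/n₂) = 0.19 / √(1/52 + 1/18) = 0.6948
Critical value for a two-sided test at α = 0.025: z_{α/2} = 2.241.
Power = Φ(δ − 2.241) + Φ(−δ − 2.241) = Φ(-1.547) + Φ(-2.936) = 0.0610 + 0.0017 = 0.0626.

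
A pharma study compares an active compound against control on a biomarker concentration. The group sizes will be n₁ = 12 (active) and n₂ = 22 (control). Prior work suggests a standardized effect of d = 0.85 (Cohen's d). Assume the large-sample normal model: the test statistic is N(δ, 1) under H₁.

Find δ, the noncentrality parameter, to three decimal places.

δ = d / √(1/n₁ + 1/n₂) = 0.85 / √(1/12 + 1/22) = 2.3685

δ ≈ 2.369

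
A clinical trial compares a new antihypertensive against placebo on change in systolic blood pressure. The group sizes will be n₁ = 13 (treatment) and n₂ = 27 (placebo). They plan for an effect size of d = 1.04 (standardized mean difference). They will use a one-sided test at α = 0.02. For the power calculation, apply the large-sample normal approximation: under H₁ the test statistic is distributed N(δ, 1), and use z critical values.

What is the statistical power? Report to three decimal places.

Noncentrality parameter: δ = d / √(1/n₁ + 1/n₂) = 1.04 / √(1/13 + 1/27) = 3.0808
One-sided α = 0.02 → critical value z_{0.02} = 2.054.
Power = P(Z > 2.054 − δ) = Φ(1.027) = 0.8478.

Power ≈ 0.848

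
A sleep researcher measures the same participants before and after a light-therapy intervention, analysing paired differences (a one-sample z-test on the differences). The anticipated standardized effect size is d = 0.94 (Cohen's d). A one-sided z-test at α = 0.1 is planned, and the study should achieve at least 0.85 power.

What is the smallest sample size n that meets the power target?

n = 7

For power 0.85 need Φ(δ − z_{0.1}) = 0.85, so δ = z_{0.1} + z_{0.15} = 1.282 + 1.036 = 2.318.
δ = d·√n ⇒ n = (δ/d)² = (2.318 / 0.94)² = 6.08.
Rounding up, n = 7.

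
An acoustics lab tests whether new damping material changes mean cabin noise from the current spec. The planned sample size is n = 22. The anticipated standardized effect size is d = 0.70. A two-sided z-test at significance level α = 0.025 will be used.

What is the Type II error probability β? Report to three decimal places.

Noncentrality parameter: δ = d·√n = 0.70 × √22 = 3.2833
Two-sided α = 0.025 → critical value z_{0.0125} = 2.241.
Power = Φ(δ − 2.241) + Φ(−δ − 2.241) = Φ(1.042) + Φ(-5.525) = 0.8513 + 0.0000 = 0.8513.
Type II error: β = 1 − power = 1 − 0.8513 = 0.1487.

β ≈ 0.149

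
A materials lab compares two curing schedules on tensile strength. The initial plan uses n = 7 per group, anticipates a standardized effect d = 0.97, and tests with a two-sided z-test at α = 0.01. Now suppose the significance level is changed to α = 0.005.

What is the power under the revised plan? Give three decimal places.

δ = d·√(n/2) = 0.97 × √(7/2) = 1.8147 (unchanged). New critical value: z_{0.0025} = 2.807.
Revised power = Φ(δ − 2.807) + Φ(−δ − 2.807) = Φ(-0.992) + Φ(-4.622) = 0.1605 + 0.0000 = 0.1605.

Power ≈ 0.161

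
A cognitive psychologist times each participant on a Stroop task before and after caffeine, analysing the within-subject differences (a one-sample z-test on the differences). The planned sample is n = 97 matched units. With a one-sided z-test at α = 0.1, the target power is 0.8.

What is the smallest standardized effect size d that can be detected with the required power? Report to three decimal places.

Need Φ(δ − 1.282) = 0.8, so δ = 1.282 + 0.842 = 2.123.
δ = d·√n ⇒ d = δ/√n = 2.123/√97 = 0.2156.

d ≈ 0.216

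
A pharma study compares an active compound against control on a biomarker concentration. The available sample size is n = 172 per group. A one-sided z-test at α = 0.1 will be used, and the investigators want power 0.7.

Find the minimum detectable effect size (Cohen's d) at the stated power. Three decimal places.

Required noncentrality: δ = z_{0.1} + z_{0.30} = 1.282 + 0.524 = 1.806.
δ = d·√(n/2) ⇒ d = δ/√(n/2) = 1.806/√(172/2) = 0.1947.

d ≈ 0.195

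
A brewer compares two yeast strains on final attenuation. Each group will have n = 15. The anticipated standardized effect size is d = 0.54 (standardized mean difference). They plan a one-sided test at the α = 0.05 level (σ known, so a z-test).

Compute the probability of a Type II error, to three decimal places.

Noncentrality parameter: δ = d·√(n/2) = 0.54 × √(15/2) = 1.4789
Critical value for a one-sided test at α = 0.05: z_α = 1.645.
Power = P(Z > 1.645 − δ) = Φ(-0.166) = 0.4341.
Type II error: β = 1 − power = 1 − 0.4341 = 0.5659.

β ≈ 0.566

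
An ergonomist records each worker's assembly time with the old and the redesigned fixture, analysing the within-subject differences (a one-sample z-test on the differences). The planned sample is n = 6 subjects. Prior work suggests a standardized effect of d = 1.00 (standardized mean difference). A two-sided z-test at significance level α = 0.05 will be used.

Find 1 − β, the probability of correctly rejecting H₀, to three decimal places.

Power ≈ 0.688

Noncentrality parameter: λ = d·√n = 1.00 × √6 = 2.4495
Critical value for a two-sided test at α = 0.05: z_{α/2} = 1.960.
Power = Φ(λ − 1.960) + Φ(−λ − 1.960) = Φ(0.490) + Φ(-4.409) = 0.6878 + 0.0000 = 0.6878.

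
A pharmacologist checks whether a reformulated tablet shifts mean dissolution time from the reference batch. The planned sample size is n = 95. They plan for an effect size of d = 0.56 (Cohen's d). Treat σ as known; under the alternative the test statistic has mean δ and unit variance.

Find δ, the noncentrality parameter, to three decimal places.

The noncentrality parameter scales effect size by the design's sample-size factor: δ = d·√n = 0.56 × √95 = 5.4582

δ ≈ 5.458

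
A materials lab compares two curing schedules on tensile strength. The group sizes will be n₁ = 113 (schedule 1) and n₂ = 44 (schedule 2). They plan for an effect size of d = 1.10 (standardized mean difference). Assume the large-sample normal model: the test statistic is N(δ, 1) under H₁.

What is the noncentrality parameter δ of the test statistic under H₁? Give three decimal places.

The noncentrality parameter scales effect size by the design's sample-size factor: δ = d / √(1/n₁ + 1/n₂) = 1.10 / √(1/113 + 1/44) = 6.1903

δ ≈ 6.190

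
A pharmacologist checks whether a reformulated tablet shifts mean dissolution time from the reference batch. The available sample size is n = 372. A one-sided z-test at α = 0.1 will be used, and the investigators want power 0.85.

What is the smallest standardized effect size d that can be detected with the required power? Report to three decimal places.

Need Φ(δ − 1.282) = 0.85, so δ = 1.282 + 1.036 = 2.318.
δ = d·√n ⇒ d = δ/√n = 2.318/√372 = 0.1202.

d ≈ 0.120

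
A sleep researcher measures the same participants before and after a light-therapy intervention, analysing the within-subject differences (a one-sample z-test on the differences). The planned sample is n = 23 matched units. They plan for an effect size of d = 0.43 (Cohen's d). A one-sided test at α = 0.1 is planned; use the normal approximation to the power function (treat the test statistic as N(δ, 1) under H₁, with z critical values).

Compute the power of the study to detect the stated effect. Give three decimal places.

Power ≈ 0.782

Noncentrality parameter: δ = d·√n = 0.43 × √23 = 2.0622
Critical value for a one-sided test at α = 0.1: z_α = 1.282.
Power = P(Z > 1.282 − δ) = Φ(0.781) = 0.7825.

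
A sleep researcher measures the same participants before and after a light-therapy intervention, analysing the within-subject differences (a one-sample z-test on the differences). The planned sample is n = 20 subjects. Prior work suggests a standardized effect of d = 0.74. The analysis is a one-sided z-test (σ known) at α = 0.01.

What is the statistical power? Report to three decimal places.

Power ≈ 0.837

Noncentrality parameter: δ = d·√n = 0.74 × √20 = 3.3094
Critical value for a one-sided test at α = 0.01: z_α = 2.326.
Power = P(Z > 2.326 − δ) = Φ(0.983) = 0.8372.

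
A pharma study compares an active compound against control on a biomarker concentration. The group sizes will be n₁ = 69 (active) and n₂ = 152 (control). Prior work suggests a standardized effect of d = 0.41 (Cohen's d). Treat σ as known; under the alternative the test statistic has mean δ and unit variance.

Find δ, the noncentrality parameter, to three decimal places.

δ ≈ 2.824

The noncentrality parameter scales effect size by the design's sample-size factor: δ = d / √(1/n₁ + 1/n₂) = 0.41 / √(1/69 + 1/152) = 2.8245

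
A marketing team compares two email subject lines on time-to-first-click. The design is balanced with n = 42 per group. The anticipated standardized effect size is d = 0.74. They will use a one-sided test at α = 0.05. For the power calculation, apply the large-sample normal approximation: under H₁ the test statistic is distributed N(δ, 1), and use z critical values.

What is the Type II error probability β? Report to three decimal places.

β ≈ 0.040

Noncentrality parameter: δ = d·√(n/2) = 0.74 × √(42/2) = 3.3911
Critical value for a one-sided test at α = 0.05: z_α = 1.645.
Power = Φ(δ − 1.645) = Φ(1.746) = 0.9596.
Type II error: β = 1 − power = 1 − 0.9596 = 0.0404.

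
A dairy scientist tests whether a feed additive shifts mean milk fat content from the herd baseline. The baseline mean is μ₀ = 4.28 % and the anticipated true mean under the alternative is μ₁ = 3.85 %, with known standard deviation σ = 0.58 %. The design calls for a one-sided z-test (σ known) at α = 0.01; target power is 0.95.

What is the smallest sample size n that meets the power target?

n = 29

Standardized effect: d = |μ₁ − μ₀| / σ = |3.85 − 4.28| / 0.58 = 0.7414
For power 0.95 need Φ(δ − z_{0.01}) = 0.95, so δ = z_{0.01} + z_{0.05} = 2.326 + 1.645 = 3.971.
δ = d·√n ⇒ n = (δ/d)² = (3.971 / 0.7414)² = 28.69.
Rounding up, n = 29.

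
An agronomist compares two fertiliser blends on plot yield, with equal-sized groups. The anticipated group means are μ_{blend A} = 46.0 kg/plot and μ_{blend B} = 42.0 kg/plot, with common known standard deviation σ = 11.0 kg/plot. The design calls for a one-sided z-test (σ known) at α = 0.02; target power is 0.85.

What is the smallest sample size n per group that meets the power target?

Standardized effect: d = |μ_{blend A} − μ_{blend B}| / σ = |46.0 − 42.0| / 11.0 = 0.3636
For power 0.85 need Φ(δ − z_{0.02}) = 0.85, so δ = z_{0.02} + z_{0.15} = 2.054 + 1.036 = 3.090.
δ = d·√(n/2) ⇒ n = 2(δ/d)² = 2 × (3.090 / 0.3636)² = 144.43.
Rounding up, n = 145 per group.

n = 145 per group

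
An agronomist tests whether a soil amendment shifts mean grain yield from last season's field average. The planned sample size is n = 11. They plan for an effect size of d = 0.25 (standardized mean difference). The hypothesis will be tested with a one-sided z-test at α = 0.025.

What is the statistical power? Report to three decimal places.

Noncentrality parameter: δ = d·√n = 0.25 × √11 = 0.8292
One-sided α = 0.025 → critical value z_{0.025} = 1.960.
Power = Φ(δ − 1.960) = Φ(-1.131) = 0.1291.

Power ≈ 0.129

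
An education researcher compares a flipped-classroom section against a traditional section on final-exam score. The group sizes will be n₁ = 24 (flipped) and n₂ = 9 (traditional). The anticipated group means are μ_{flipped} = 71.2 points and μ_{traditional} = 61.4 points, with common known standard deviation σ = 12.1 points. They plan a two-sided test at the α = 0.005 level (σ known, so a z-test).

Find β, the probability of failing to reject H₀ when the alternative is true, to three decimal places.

β ≈ 0.769

Standardized effect: d = |μ_{flipped} − μ_{traditional}| / σ = |71.2 − 61.4| / 12.1 = 0.8099
Noncentrality parameter: δ = d / √(1/n₁ + 1/n₂) = 0.8099 / √(1/24 + 1/9) = 2.0721
Two-sided α = 0.005 → critical value z_{0.0025} = 2.807.
Power = Φ(δ − 2.807) + Φ(−δ − 2.807) = Φ(-0.735) + Φ(-4.879) = 0.2312 + 0.0000 = 0.2312.
Type II error: β = 1 − power = 1 − 0.2312 = 0.7688.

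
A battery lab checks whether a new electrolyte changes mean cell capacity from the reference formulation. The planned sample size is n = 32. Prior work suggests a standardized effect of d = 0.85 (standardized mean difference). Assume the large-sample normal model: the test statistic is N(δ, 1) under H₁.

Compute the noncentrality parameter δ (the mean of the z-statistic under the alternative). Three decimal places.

δ ≈ 4.808

δ = d·√n = 0.85 × √32 = 4.8083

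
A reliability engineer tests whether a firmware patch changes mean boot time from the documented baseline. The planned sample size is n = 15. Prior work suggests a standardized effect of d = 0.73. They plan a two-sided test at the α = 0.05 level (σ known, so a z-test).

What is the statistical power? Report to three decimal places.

Power ≈ 0.807

Noncentrality parameter: δ = d·√n = 0.73 × √15 = 2.8273
Two-sided α = 0.05 → critical value z_{0.025} = 1.960.
Power = Φ(δ − 1.960) + Φ(−δ − 1.960) = Φ(0.867) + Φ(-4.787) = 0.8071 + 0.0000 = 0.8071.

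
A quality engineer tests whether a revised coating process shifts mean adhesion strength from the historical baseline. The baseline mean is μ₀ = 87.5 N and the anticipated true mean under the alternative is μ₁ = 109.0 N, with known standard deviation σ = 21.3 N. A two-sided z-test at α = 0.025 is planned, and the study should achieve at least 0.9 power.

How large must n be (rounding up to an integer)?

Standardized effect: d = |μ₁ − μ₀| / σ = |109.0 − 87.5| / 21.3 = 1.0094
Set Φ(δ − 2.241) = 0.9; then δ − 2.241 = Φ⁻¹(0.9) = 1.282, giving δ = 3.523.
(Ignoring the negligible lower-tail rejection probability gives the usual closed-form inversion.)
δ = d·√n ⇒ n = (δ/d)² = (3.523 / 1.0094)² = 12.18.
Rounding up, n = 13.

n = 13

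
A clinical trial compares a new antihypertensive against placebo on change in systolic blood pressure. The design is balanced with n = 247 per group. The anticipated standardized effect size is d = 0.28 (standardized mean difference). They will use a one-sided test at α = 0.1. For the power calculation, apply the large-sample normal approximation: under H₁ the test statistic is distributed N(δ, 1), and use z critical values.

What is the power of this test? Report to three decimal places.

Power ≈ 0.966

Noncentrality parameter: λ = d·√(n/2) = 0.28 × √(247/2) = 3.1117
One-sided α = 0.1 → critical value z_{0.1} = 1.282.
Power = Φ(λ − 1.282) = Φ(1.830) = 0.9664.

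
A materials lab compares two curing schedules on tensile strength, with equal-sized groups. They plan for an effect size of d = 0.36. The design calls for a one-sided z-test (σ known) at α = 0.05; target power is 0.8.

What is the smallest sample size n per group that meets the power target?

Set Φ(δ − 1.645) = 0.8; then δ − 1.645 = Φ⁻¹(0.8) = 0.842, giving δ = 2.486.
δ = d·√(n/2) ⇒ n = 2(δ/d)² = 2 × (2.486 / 0.36)² = 95.41.
Round up to the next whole unit.

n = 96 per group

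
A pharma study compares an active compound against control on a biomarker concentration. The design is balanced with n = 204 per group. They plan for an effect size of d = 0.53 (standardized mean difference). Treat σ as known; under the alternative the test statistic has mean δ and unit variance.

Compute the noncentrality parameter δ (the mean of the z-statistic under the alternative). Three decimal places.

δ = d·√(n/2) = 0.53 × √(204/2) = 5.3527

δ ≈ 5.353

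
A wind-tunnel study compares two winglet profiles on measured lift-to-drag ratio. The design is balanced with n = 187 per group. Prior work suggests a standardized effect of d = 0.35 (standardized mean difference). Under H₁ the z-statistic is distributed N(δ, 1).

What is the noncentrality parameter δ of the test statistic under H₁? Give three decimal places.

δ ≈ 3.384

The noncentrality parameter scales effect size by the design's sample-size factor: δ = d·√(n/2) = 0.35 × √(187/2) = 3.3843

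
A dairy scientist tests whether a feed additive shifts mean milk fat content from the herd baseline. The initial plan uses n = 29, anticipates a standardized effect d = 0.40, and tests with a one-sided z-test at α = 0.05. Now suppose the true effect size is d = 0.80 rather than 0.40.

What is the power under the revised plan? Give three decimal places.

With d = 0.80: δ = d·√n = 0.80 × √29 = 4.3081. Critical value z_{0.05} = 1.645.
Revised power = Φ(δ − 1.645) = Φ(2.663) = 0.9961.

Power ≈ 0.996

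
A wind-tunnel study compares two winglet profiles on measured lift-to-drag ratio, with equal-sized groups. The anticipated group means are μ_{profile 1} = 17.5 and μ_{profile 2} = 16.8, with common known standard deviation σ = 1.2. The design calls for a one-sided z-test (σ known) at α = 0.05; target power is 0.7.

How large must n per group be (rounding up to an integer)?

Standardized effect: d = |μ_{profile 1} − μ_{profile 2}| / σ = |17.5 − 16.8| / 1.2 = 0.5833
Set Φ(δ − 1.645) = 0.7; then δ − 1.645 = Φ⁻¹(0.7) = 0.524, giving δ = 2.169.
δ = d·√(n/2) ⇒ n = 2(δ/d)² = 2 × (2.169 / 0.5833)² = 27.66.
Round up to the next whole unit.

n = 28 per group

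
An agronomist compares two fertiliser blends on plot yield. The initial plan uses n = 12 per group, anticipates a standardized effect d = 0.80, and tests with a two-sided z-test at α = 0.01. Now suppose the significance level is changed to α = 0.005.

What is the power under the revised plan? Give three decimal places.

Power ≈ 0.198

δ = d·√(n/2) = 0.80 × √(12/2) = 1.9596 (unchanged). New critical value: z_{0.0025} = 2.807.
Revised power = Φ(δ − 2.807) + Φ(−δ − 2.807) = Φ(-0.847) + Φ(-4.767) = 0.1984 + 0.0000 = 0.1984.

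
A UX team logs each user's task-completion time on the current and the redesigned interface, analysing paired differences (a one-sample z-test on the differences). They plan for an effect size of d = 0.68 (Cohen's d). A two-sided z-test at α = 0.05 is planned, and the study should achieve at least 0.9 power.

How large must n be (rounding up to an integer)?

n = 23

For power 0.9 need Φ(δ − z_{0.025}) = 0.9, so δ = z_{0.025} + z_{0.10} = 1.960 + 1.282 = 3.242.
(For δ > 0 the lower-tail rejection region contributes negligibly to power, so the one-term inversion is standard.)
δ = d·√n ⇒ n = (δ/d)² = (3.242 / 0.68)² = 22.72.
Round up to the next whole unit.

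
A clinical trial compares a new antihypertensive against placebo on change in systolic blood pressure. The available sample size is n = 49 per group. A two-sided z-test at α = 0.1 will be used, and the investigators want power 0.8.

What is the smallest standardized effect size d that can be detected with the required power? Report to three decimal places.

Need Φ(δ − 1.645) = 0.8, so δ = 1.645 + 0.842 = 2.486.
(The second rejection-region term Φ(−δ − z_{α/2}) is negligible and dropped.)
δ = d·√(n/2) ⇒ d = δ/√(n/2) = 2.486/√(49/2) = 0.5023.

d ≈ 0.502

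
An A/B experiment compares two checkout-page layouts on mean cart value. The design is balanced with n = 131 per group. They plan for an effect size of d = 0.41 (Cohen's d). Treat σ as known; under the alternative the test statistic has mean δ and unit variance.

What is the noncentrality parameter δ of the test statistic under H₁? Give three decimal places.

δ = d·√(n/2) = 0.41 × √(131/2) = 3.3182

δ ≈ 3.318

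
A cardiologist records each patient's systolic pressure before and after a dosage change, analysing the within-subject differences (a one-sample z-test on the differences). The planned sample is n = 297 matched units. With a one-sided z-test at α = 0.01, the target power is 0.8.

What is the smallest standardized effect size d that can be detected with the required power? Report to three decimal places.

Need Φ(δ − 2.326) = 0.8, so δ = 2.326 + 0.842 = 3.168.
δ = d·√n ⇒ d = δ/√n = 3.168/√297 = 0.1838.

d ≈ 0.184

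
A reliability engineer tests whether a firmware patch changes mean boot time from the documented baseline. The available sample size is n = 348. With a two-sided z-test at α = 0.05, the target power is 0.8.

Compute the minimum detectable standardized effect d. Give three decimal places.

d ≈ 0.150

Required noncentrality: δ = z_{0.025} + z_{0.20} = 1.960 + 0.842 = 2.802.
(The second rejection-region term Φ(−δ − z_{α/2}) is negligible and dropped.)
δ = d·√n ⇒ d = δ/√n = 2.802/√348 = 0.1502.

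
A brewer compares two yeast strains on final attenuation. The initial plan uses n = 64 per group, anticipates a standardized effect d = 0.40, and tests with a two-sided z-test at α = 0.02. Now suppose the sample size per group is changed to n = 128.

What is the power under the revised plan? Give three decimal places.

Power ≈ 0.809

With n = 128 per group: δ = d·√(n/2) = 0.40 × √(128/2) = 3.2000. Critical value z_{0.01} = 2.326.
Revised power = Φ(δ − 2.326) + Φ(−δ − 2.326) = Φ(0.874) + Φ(-5.526) = 0.8088 + 0.0000 = 0.8088.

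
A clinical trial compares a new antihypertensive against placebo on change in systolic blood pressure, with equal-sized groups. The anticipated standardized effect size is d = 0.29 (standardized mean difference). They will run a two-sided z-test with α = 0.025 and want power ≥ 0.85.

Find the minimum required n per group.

n = 256 per group

Set Φ(δ − 2.241) = 0.85; then δ − 2.241 = Φ⁻¹(0.85) = 1.036, giving δ = 3.278.
(The Φ(−δ − z_{α/2}) term is vanishingly small for δ > 0 and is dropped in the standard sample-size formula.)
δ = d·√(n/2) ⇒ n = 2(δ/d)² = 2 × (3.278 / 0.29)² = 255.51.
Round up to the next whole unit.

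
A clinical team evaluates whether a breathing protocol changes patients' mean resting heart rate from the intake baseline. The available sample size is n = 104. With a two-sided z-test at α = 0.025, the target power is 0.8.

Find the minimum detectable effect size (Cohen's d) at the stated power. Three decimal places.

d ≈ 0.302

Required noncentrality: δ = z_{0.0125} + z_{0.20} = 2.241 + 0.842 = 3.083.
(The second rejection-region term Φ(−δ − z_{α/2}) is negligible and dropped.)
δ = d·√n ⇒ d = δ/√n = 3.083/√104 = 0.3023.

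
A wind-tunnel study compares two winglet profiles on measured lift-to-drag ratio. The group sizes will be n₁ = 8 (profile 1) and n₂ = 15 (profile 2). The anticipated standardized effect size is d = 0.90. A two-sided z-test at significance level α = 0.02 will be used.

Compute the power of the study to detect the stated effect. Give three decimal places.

Power ≈ 0.393

Noncentrality parameter: δ = d / √(1/n₁ + 1/n₂) = 0.90 / √(1/8 + 1/15) = 2.0557
Critical value for a two-sided test at α = 0.02: z_{α/2} = 2.326.
Power = Φ(δ − 2.326) + Φ(−δ − 2.326) = Φ(-0.271) + Φ(-4.382) = 0.3933 + 0.0000 = 0.3934.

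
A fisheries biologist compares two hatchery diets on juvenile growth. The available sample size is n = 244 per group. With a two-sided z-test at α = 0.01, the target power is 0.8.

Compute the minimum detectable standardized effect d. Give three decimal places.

d ≈ 0.309

Required noncentrality: δ = z_{0.005} + z_{0.20} = 2.576 + 0.842 = 3.417.
(Lower-tail contribution to power is negligible for δ > 0.)
δ = d·√(n/2) ⇒ d = δ/√(n/2) = 3.417/√(244/2) = 0.3094.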